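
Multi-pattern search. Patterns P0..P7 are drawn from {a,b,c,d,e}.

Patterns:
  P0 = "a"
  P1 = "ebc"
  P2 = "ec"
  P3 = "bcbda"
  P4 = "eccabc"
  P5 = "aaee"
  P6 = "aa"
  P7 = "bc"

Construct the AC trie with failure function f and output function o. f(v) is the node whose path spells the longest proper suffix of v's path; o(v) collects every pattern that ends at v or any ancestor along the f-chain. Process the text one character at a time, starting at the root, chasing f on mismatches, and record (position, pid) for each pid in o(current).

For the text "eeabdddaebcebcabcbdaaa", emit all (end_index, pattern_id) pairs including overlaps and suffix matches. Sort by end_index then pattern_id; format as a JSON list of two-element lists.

Construct AC machine:
Trie (insert patterns):
  0='ε' goto a→1 b→6 e→2
  1='a' goto a→15  [P0 ends]
  2='e' goto b→3 c→5
  3='eb' goto c→4
  4='ebc' goto ·  [P1 ends]
  5='ec' goto c→11  [P2 ends]
  6='b' goto c→7
  7='bc' goto b→8  [P7 ends]
  8='bcb' goto d→9
  9='bcbd' goto a→10
  10='bcbda' goto ·  [P3 ends]
  11='ecc' goto a→12
  12='ecca' goto b→13
  13='eccab' goto c→14
  14='eccabc' goto ·  [P4 ends]
  15='aa' goto e→16  [P6 ends]
  16='aae' goto e→17
  17='aaee' goto ·  [P5 ends]

BFS fail/out derivation:
  n1('a'): parent n0 fail=0; on 'a' 0 → fail=0;  out {0}∪∅={0}
  n2('e'): parent n0 fail=0; on 'e' 0 → fail=0;  out ∅∪∅=∅
  n6('b'): parent n0 fail=0; on 'b' 0 → fail=0;  out ∅∪∅=∅
  n3('eb'): parent n2 fail=0; on 'b' 0 → fail=6;  out ∅∪∅=∅
  n5('ec'): parent n2 fail=0; on 'c' 0 → fail=0;  out {2}∪∅={2}
  n7('bc'): parent n6 fail=0; on 'c' 0 → fail=0;  out {7}∪∅={7}
  n15('aa'): parent n1 fail=0; on 'a' 0 → fail=1;  out {6}∪{0}={0,6}
  n4('ebc'): parent n3 fail=6; on 'c' 6 → fail=7;  out {1}∪{7}={1,7}
  n8('bcb'): parent n7 fail=0; on 'b' 0 → fail=6;  out ∅∪∅=∅
  n11('ecc'): parent n5 fail=0; on 'c' 0 → fail=0;  out ∅∪∅=∅
  n16('aae'): parent n15 fail=1; on 'e' 1→0 → fail=2;  out ∅∪∅=∅
  n9('bcbd'): parent n8 fail=6; on 'd' 6→0 → fail=0;  out ∅∪∅=∅
  n12('ecca'): parent n11 fail=0; on 'a' 0 → fail=1;  out ∅∪{0}={0}
  n17('aaee'): parent n16 fail=2; on 'e' 2→0 → fail=2;  out {5}∪∅={5}
  n10('bcbda'): parent n9 fail=0; on 'a' 0 → fail=1;  out {3}∪{0}={0,3}
  n13('eccab'): parent n12 fail=1; on 'b' 1→0 → fail=6;  out ∅∪∅=∅
  n14('eccabc'): parent n13 fail=6; on 'c' 6 → fail=7;  out {4}∪{7}={4,7}

Run:
[0] read 'e'  n0⇒n2
[1] read 'e'  n2⇒n2 ·f
[2] read 'a'  n2⇒n1 ·f  emit P0@[2:2]
[3] read 'b'  n1⇒n6 ·f
[4] read 'd'  n6⇒n0 ·f
[5] read 'd'  n0⇒n0
[6] read 'd'  n0⇒n0
[7] read 'a'  n0⇒n1  emit P0@[7:7]
[8] read 'e'  n1⇒n2 ·f
[9] read 'b'  n2⇒n3
[10] read 'c'  n3⇒n4  emit P1@[8:10],P7@[9:10]
[11] read 'e'  n4⇒n2 ·f
[12] read 'b'  n2⇒n3
[13] read 'c'  n3⇒n4  emit P1@[11:13],P7@[12:13]
[14] read 'a'  n4⇒n1 ·f  emit P0@[14:14]
[15] read 'b'  n1⇒n6 ·f
[16] read 'c'  n6⇒n7  emit P7@[15:16]
[17] read 'b'  n7⇒n8
[18] read 'd'  n8⇒n9
[19] read 'a'  n9⇒n10  emit P0@[19:19],P3@[15:19]
[20] read 'a'  n10⇒n15 ·f  emit P0@[20:20],P6@[19:20]
[21] read 'a'  n15⇒n15 ·f  emit P0@[21:21],P6@[20:21]

All matches (sorted): [[2,0],[7,0],[10,1],[10,7],[13,1],[13,7],[14,0],[16,7],[19,0],[19,3],[20,0],[20,6],[21,0],[21,6]]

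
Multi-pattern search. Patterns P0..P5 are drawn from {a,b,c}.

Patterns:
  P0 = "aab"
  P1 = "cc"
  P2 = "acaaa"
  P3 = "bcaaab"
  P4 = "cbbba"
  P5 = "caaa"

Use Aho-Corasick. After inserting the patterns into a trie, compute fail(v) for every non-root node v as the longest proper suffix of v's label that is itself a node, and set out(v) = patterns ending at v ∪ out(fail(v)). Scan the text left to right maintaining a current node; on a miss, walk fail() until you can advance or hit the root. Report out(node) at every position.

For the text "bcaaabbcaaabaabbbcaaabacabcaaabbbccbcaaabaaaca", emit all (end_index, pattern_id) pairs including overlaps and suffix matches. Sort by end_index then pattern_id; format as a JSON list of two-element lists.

Build automaton:
Trie (insert patterns):
  n0 'ε': a→1 b→10 c→4
  n1 'a': a→2 c→6
  n2 'aa': b→3
  n3 'aab': ·  [P0 ends]
  n4 'c': a→20 b→16 c→5
  n5 'cc': ·  [P1 ends]
  n6 'ac': a→7
  n7 'aca': a→8
  n8 'acaa': a→9
  n9 'acaaa': ·  [P2 ends]
  n10 'b': c→11
  n11 'bc': a→12
  n12 'bca': a→13
  n13 'bcaa': a→14
  n14 'bcaaa': b→15
  n15 'bcaaab': ·  [P3 ends]
  n16 'cb': b→17
  n17 'cbb': b→18
  n18 'cbbb': a→19
  n19 'cbbba': ·  [P4 ends]
  n20 'ca': a→21
  n21 'caa': a→22
  n22 'caaa': ·  [P5 ends]

BFS fail/out derivation:
  n1('a'): parent n0 fail=0; on 'a' 0 → fail=0;  out ∅∪∅=∅
  n4('c'): parent n0 fail=0; on 'c' 0 → fail=0;  out ∅∪∅=∅
  n10('b'): parent n0 fail=0; on 'b' 0 → fail=0;  out ∅∪∅=∅
  n2('aa'): parent n1 fail=0; on 'a' 0 → fail=1;  out ∅∪∅=∅
  n5('cc'): parent n4 fail=0; on 'c' 0 → fail=4;  out {1}∪∅={1}
  n6('ac'): parent n1 fail=0; on 'c' 0 → fail=4;  out ∅∪∅=∅
  n11('bc'): parent n10 fail=0; on 'c' 0 → fail=4;  out ∅∪∅=∅
  n16('cb'): parent n4 fail=0; on 'b' 0 → fail=10;  out ∅∪∅=∅
  n20('ca'): parent n4 fail=0; on 'a' 0 → fail=1;  out ∅∪∅=∅
  n3('aab'): parent n2 fail=1; on 'b' 1→0 → fail=10;  out {0}∪∅={0}
  n7('aca'): parent n6 fail=4; on 'a' 4 → fail=20;  out ∅∪∅=∅
  n12('bca'): parent n11 fail=4; on 'a' 4 → fail=20;  out ∅∪∅=∅
  n17('cbb'): parent n16 fail=10; on 'b' 10→0 → fail=10;  out ∅∪∅=∅
  n21('caa'): parent n20 fail=1; on 'a' 1 → fail=2;  out ∅∪∅=∅
  n8('acaa'): parent n7 fail=20; on 'a' 20 → fail=21;  out ∅∪∅=∅
  n13('bcaa'): parent n12 fail=20; on 'a' 20 → fail=21;  out ∅∪∅=∅
  n18('cbbb'): parent n17 fail=10; on 'b' 10→0 → fail=10;  out ∅∪∅=∅
  n22('caaa'): parent n21 fail=2; on 'a' 2→1 → fail=2;  out {5}∪∅={5}
  n9('acaaa'): parent n8 fail=21; on 'a' 21 → fail=22;  out {2}∪{5}={2,5}
  n14('bcaaa'): parent n13 fail=21; on 'a' 21 → fail=22;  out ∅∪{5}={5}
  n19('cbbba'): parent n18 fail=10; on 'a' 10→0 → fail=1;  out {4}∪∅={4}
  n15('bcaaab'): parent n14 fail=22; on 'b' 22→2 → fail=3;  out {3}∪{0}={0,3}

Scan:
[0] read 'b'  n0⇒n10
[1] read 'c'  n10⇒n11
[2] read 'a'  n11⇒n12
[3] read 'a'  n12⇒n13
[4] read 'a'  n13⇒n14  → match P5@[1:4]
[5] read 'b'  n14⇒n15  → match P0@[3:5],P3@[0:5]
[6] read 'b'  n15⇒n10 ·f
[7] read 'c'  n10⇒n11
[8] read 'a'  n11⇒n12
[9] read 'a'  n12⇒n13
[10] read 'a'  n13⇒n14  → match P5@[7:10]
[11] read 'b'  n14⇒n15  → match P0@[9:11],P3@[6:11]
[12] read 'a'  n15⇒n1 ·f
[13] read 'a'  n1⇒n2
[14] read 'b'  n2⇒n3  → match P0@[12:14]
[15] read 'b'  n3⇒n10 ·f
[16] read 'b'  n10⇒n10 ·f
[17] read 'c'  n10⇒n11
[18] read 'a'  n11⇒n12
[19] read 'a'  n12⇒n13
[20] read 'a'  n13⇒n14  → match P5@[17:20]
[21] read 'b'  n14⇒n15  → match P0@[19:21],P3@[16:21]
[22] read 'a'  n15⇒n1 ·f
[23] read 'c'  n1⇒n6
[24] read 'a'  n6⇒n7
[25] read 'b'  n7⇒n10 ·f
[26] read 'c'  n10⇒n11
[27] read 'a'  n11⇒n12
[28] read 'a'  n12⇒n13
[29] read 'a'  n13⇒n14  → match P5@[26:29]
[30] read 'b'  n14⇒n15  → match P0@[28:30],P3@[25:30]
[31] read 'b'  n15⇒n10 ·f
[32] read 'b'  n10⇒n10 ·f
[33] read 'c'  n10⇒n11
[34] read 'c'  n11⇒n5 ·f  → match P1@[33:34]
[35] read 'b'  n5⇒n16 ·f
[36] read 'c'  n16⇒n11 ·f
[37] read 'a'  n11⇒n12
[38] read 'a'  n12⇒n13
[39] read 'a'  n13⇒n14  → match P5@[36:39]
[40] read 'b'  n14⇒n15  → match P0@[38:40],P3@[35:40]
[41] read 'a'  n15⇒n1 ·f
[42] read 'a'  n1⇒n2
[43] read 'a'  n2⇒n2 ·f
[44] read 'c'  n2⇒n6 ·f
[45] read 'a'  n6⇒n7

Result: [[4,5],[5,0],[5,3],[10,5],[11,0],[11,3],[14,0],[20,5],[21,0],[21,3],[29,5],[30,0],[30,3],[34,1],[39,5],[40,0],[40,3]]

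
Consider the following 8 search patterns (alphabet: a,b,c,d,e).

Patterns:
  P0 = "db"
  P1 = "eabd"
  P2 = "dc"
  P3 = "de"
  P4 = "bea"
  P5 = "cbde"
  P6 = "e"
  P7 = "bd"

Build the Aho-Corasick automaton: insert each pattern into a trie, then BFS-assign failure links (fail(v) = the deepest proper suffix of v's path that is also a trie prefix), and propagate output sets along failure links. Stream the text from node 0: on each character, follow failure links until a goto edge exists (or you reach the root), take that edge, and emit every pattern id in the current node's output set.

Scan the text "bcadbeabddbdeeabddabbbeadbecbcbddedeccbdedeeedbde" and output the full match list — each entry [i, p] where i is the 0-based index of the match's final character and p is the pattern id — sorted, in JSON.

Build:
Trie nodes:
  0='ε' goto b→9 c→12 d→1 e→3
  1='d' goto b→2 c→7 e→8
  2='db' goto ·  [P0 ends]
  3='e' goto a→4  [P6 ends]
  4='ea' goto b→5
  5='eab' goto d→6
  6='eabd' goto ·  [P1 ends]
  7='dc' goto ·  [P2 ends]
  8='de' goto ·  [P3 ends]
  9='b' goto d→16 e→10
  10='be' goto a→11
  11='bea' goto ·  [P4 ends]
  12='c' goto b→13
  13='cb' goto d→14
  14='cbd' goto e→15
  15='cbde' goto ·  [P5 ends]
  16='bd' goto ·  [P7 ends]

BFS fail/out derivation:
  fail(1) 'd': from fail(0)=0 chase 'd': 0 ⇒ 0;  out=∅∪out(0)=∅
  fail(3) 'e': from fail(0)=0 chase 'e': 0 ⇒ 0;  out={6}∪out(0)={6}
  fail(9) 'b': from fail(0)=0 chase 'b': 0 ⇒ 0;  out=∅∪out(0)=∅
  fail(12) 'c': from fail(0)=0 chase 'c': 0 ⇒ 0;  out=∅∪out(0)=∅
  fail(2) 'db': from fail(1)=0 chase 'b': 0 ⇒ 9;  out={0}∪out(9)={0}
  fail(4) 'ea': from fail(3)=0 chase 'a': 0 ⇒ 0;  out=∅∪out(0)=∅
  fail(7) 'dc': from fail(1)=0 chase 'c': 0 ⇒ 12;  out={2}∪out(12)={2}
  fail(8) 'de': from fail(1)=0 chase 'e': 0 ⇒ 3;  out={3}∪out(3)={3,6}
  fail(10) 'be': from fail(9)=0 chase 'e': 0 ⇒ 3;  out=∅∪out(3)={6}
  fail(13) 'cb': from fail(12)=0 chase 'b': 0 ⇒ 9;  out=∅∪out(9)=∅
  fail(16) 'bd': from fail(9)=0 chase 'd': 0 ⇒ 1;  out={7}∪out(1)={7}
  fail(5) 'eab': from fail(4)=0 chase 'b': 0 ⇒ 9;  out=∅∪out(9)=∅
  fail(11) 'bea': from fail(10)=3 chase 'a': 3 ⇒ 4;  out={4}∪out(4)={4}
  fail(14) 'cbd': from fail(13)=9 chase 'd': 9 ⇒ 16;  out=∅∪out(16)={7}
  fail(6) 'eabd': from fail(5)=9 chase 'd': 9 ⇒ 16;  out={1}∪out(16)={1,7}
  fail(15) 'cbde': from fail(14)=16 chase 'e': 16→1 ⇒ 8;  out={5}∪out(8)={3,5,6}

Scan:
i=0 'b': node 0→9
i=1 'c': node 9→12 ·f
i=2 'a': node 12→0 ·f
i=3 'd': node 0→1
i=4 'b': node 1→2  emit P0@[3:4]
i=5 'e': node 2→10 ·f  emit P6@[5:5]
i=6 'a': node 10→11  emit P4@[4:6]
i=7 'b': node 11→5 ·f
i=8 'd': node 5→6  emit P1@[5:8],P7@[7:8]
i=9 'd': node 6→1 ·f
i=10 'b': node 1→2  emit P0@[9:10]
i=11 'd': node 2→16 ·f  emit P7@[10:11]
i=12 'e': node 16→8 ·f  emit P3@[11:12],P6@[12:12]
i=13 'e': node 8→3 ·f  emit P6@[13:13]
i=14 'a': node 3→4
i=15 'b': node 4→5
i=16 'd': node 5→6  emit P1@[13:16],P7@[15:16]
i=17 'd': node 6→1 ·f
i=18 'a': node 1→0 ·f
i=19 'b': node 0→9
i=20 'b': node 9→9 ·f
i=21 'b': node 9→9 ·f
i=22 'e': node 9→10  emit P6@[22:22]
i=23 'a': node 10→11  emit P4@[21:23]
i=24 'd': node 11→1 ·f
i=25 'b': node 1→2  emit P0@[24:25]
i=26 'e': node 2→10 ·f  emit P6@[26:26]
i=27 'c': node 10→12 ·f
i=28 'b': node 12→13
i=29 'c': node 13→12 ·f
i=30 'b': node 12→13
i=31 'd': node 13→14  emit P7@[30:31]
i=32 'd': node 14→1 ·f
i=33 'e': node 1→8  emit P3@[32:33],P6@[33:33]
i=34 'd': node 8→1 ·f
i=35 'e': node 1→8  emit P3@[34:35],P6@[35:35]
i=36 'c': node 8→12 ·f
i=37 'c': node 12→12 ·f
i=38 'b': node 12→13
i=39 'd': node 13→14  emit P7@[38:39]
i=40 'e': node 14→15  emit P3@[39:40],P5@[37:40],P6@[40:40]
i=41 'd': node 15→1 ·f
i=42 'e': node 1→8  emit P3@[41:42],P6@[42:42]
i=43 'e': node 8→3 ·f  emit P6@[43:43]
i=44 'e': node 3→3 ·f  emit P6@[44:44]
i=45 'd': node 3→1 ·f
i=46 'b': node 1→2  emit P0@[45:46]
i=47 'd': node 2→16 ·f  emit P7@[46:47]
i=48 'e': node 16→8 ·f  emit P3@[47:48],P6@[48:48]

Matches: [[4,0],[5,6],[6,4],[8,1],[8,7],[10,0],[11,7],[12,3],[12,6],[13,6],[16,1],[16,7],[22,6],[23,4],[25,0],[26,6],[31,7],[33,3],[33,6],[35,3],[35,6],[39,7],[40,3],[40,5],[40,6],[42,3],[42,6],[43,6],[44,6],[46,0],[47,7],[48,3],[48,6]]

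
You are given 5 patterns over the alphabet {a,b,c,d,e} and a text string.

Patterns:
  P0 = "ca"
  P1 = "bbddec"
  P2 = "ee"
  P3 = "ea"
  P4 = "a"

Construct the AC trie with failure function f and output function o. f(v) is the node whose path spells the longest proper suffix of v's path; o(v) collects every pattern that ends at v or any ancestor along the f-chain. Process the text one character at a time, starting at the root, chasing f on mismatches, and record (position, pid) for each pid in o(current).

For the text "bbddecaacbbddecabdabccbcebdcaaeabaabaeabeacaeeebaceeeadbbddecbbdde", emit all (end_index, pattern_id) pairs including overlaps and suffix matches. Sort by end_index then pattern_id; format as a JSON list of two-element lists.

Build:
Trie nodes:
  n0 'ε': a→12 b→3 c→1 e→9
  n1 'c': a→2
  n2 'ca': ·  [P0 ends]
  n3 'b': b→4
  n4 'bb': d→5
  n5 'bbd': d→6
  n6 'bbdd': e→7
  n7 'bbdde': c→8
  n8 'bbddec': ·  [P1 ends]
  n9 'e': a→11 e→10
  n10 'ee': ·  [P2 ends]
  n11 'ea': ·  [P3 ends]
  n12 'a': ·  [P4 ends]

BFS fail/out derivation:
  fail(1) 'c': from fail(0)=0 chase 'c': 0 ⇒ 0;  out=∅∪out(0)=∅
  fail(3) 'b': from fail(0)=0 chase 'b': 0 ⇒ 0;  out=∅∪out(0)=∅
  fail(9) 'e': from fail(0)=0 chase 'e': 0 ⇒ 0;  out=∅∪out(0)=∅
  fail(12) 'a': from fail(0)=0 chase 'a': 0 ⇒ 0;  out={4}∪out(0)={4}
  fail(2) 'ca': from fail(1)=0 chase 'a': 0 ⇒ 12;  out={0}∪out(12)={0,4}
  fail(4) 'bb': from fail(3)=0 chase 'b': 0 ⇒ 3;  out=∅∪out(3)=∅
  fail(10) 'ee': from fail(9)=0 chase 'e': 0 ⇒ 9;  out={2}∪out(9)={2}
  fail(11) 'ea': from fail(9)=0 chase 'a': 0 ⇒ 12;  out={3}∪out(12)={3,4}
  fail(5) 'bbd': from fail(4)=3 chase 'd': 3→0 ⇒ 0;  out=∅∪out(0)=∅
  fail(6) 'bbdd': from fail(5)=0 chase 'd': 0 ⇒ 0;  out=∅∪out(0)=∅
  fail(7) 'bbdde': from fail(6)=0 chase 'e': 0 ⇒ 9;  out=∅∪out(9)=∅
  fail(8) 'bbddec': from fail(7)=9 chase 'c': 9→0 ⇒ 1;  out={1}∪out(1)={1}

Run:
i=0 'b': node 0→3
i=1 'b': node 3→4
i=2 'd': node 4→5
i=3 'd': node 5→6
i=4 'e': node 6→7
i=5 'c': node 7→8  → match P1@[0:5]
i=6 'a': node 8→2 (via fail)  → match P0@[5:6],P4@[6:6]
i=7 'a': node 2→12 (via fail)  → match P4@[7:7]
i=8 'c': node 12→1 (via fail)
i=9 'b': node 1→3 (via fail)
i=10 'b': node 3→4
i=11 'd': node 4→5
i=12 'd': node 5→6
i=13 'e': node 6→7
i=14 'c': node 7→8  → match P1@[9:14]
i=15 'a': node 8→2 (via fail)  → match P0@[14:15],P4@[15:15]
i=16 'b': node 2→3 (via fail)
i=17 'd': node 3→0 (via fail)
i=18 'a': node 0→12  → match P4@[18:18]
i=19 'b': node 12→3 (via fail)
i=20 'c': node 3→1 (via fail)
i=21 'c': node 1→1 (via fail)
i=22 'b': node 1→3 (via fail)
i=23 'c': node 3→1 (via fail)
i=24 'e': node 1→9 (via fail)
i=25 'b': node 9→3 (via fail)
i=26 'd': node 3→0 (via fail)
i=27 'c': node 0→1
i=28 'a': node 1→2  → match P0@[27:28],P4@[28:28]
i=29 'a': node 2→12 (via fail)  → match P4@[29:29]
i=30 'e': node 12→9 (via fail)
i=31 'a': node 9→11  → match P3@[30:31],P4@[31:31]
i=32 'b': node 11→3 (via fail)
i=33 'a': node 3→12 (via fail)  → match P4@[33:33]
i=34 'a': node 12→12 (via fail)  → match P4@[34:34]
i=35 'b': node 12→3 (via fail)
i=36 'a': node 3→12 (via fail)  → match P4@[36:36]
i=37 'e': node 12→9 (via fail)
i=38 'a': node 9→11  → match P3@[37:38],P4@[38:38]
i=39 'b': node 11→3 (via fail)
i=40 'e': node 3→9 (via fail)
i=41 'a': node 9→11  → match P3@[40:41],P4@[41:41]
i=42 'c': node 11→1 (via fail)
i=43 'a': node 1→2  → match P0@[42:43],P4@[43:43]
i=44 'e': node 2→9 (via fail)
i=45 'e': node 9→10  → match P2@[44:45]
i=46 'e': node 10→10 (via fail)  → match P2@[45:46]
i=47 'b': node 10→3 (via fail)
i=48 'a': node 3→12 (via fail)  → match P4@[48:48]
i=49 'c': node 12→1 (via fail)
i=50 'e': node 1→9 (via fail)
i=51 'e': node 9→10  → match P2@[50:51]
i=52 'e': node 10→10 (via fail)  → match P2@[51:52]
i=53 'a': node 10→11 (via fail)  → match P3@[52:53],P4@[53:53]
i=54 'd': node 11→0 (via fail)
i=55 'b': node 0→3
i=56 'b': node 3→4
i=57 'd': node 4→5
i=58 'd': node 5→6
i=59 'e': node 6→7
i=60 'c': node 7→8  → match P1@[55:60]
i=61 'b': node 8→3 (via fail)
i=62 'b': node 3→4
i=63 'd': node 4→5
i=64 'd': node 5→6
i=65 'e': node 6→7

Result: [[5,1],[6,0],[6,4],[7,4],[14,1],[15,0],[15,4],[18,4],[28,0],[28,4],[29,4],[31,3],[31,4],[33,4],[34,4],[36,4],[38,3],[38,4],[41,3],[41,4],[43,0],[43,4],[45,2],[46,2],[48,4],[51,2],[52,2],[53,3],[53,4],[60,1]]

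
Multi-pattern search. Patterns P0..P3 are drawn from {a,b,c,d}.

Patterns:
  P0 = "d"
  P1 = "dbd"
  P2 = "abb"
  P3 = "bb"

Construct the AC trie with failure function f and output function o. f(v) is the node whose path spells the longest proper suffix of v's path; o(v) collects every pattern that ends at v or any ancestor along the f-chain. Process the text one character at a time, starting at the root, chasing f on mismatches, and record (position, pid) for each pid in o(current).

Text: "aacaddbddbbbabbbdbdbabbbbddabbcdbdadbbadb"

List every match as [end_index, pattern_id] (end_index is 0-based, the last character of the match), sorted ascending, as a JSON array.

Build automaton:
Trie nodes:
  0='ε' goto a→4 b→7 d→1
  1='d' goto b→2  [P0 ends]
  2='db' goto d→3
  3='dbd' goto ·  [P1 ends]
  4='a' goto b→5
  5='ab' goto b→6
  6='abb' goto ·  [P2 ends]
  7='b' goto b→8
  8='bb' goto ·  [P3 ends]

BFS fail/out derivation:
  fail(1) 'd': from fail(0)=0 chase 'd': 0 ⇒ 0;  out={0}∪out(0)={0}
  fail(4) 'a': from fail(0)=0 chase 'a': 0 ⇒ 0;  out=∅∪out(0)=∅
  fail(7) 'b': from fail(0)=0 chase 'b': 0 ⇒ 0;  out=∅∪out(0)=∅
  fail(2) 'db': from fail(1)=0 chase 'b': 0 ⇒ 7;  out=∅∪out(7)=∅
  fail(5) 'ab': from fail(4)=0 chase 'b': 0 ⇒ 7;  out=∅∪out(7)=∅
  fail(8) 'bb': from fail(7)=0 chase 'b': 0 ⇒ 7;  out={3}∪out(7)={3}
  fail(3) 'dbd': from fail(2)=7 chase 'd': 7→0 ⇒ 1;  out={1}∪out(1)={0,1}
  fail(6) 'abb': from fail(5)=7 chase 'b': 7 ⇒ 8;  out={2}∪out(8)={2,3}

Text stream:
pos 0 'a': at 4
pos 1 'a': at 4 (via fail)
pos 2 'c': at 0 (via fail)
pos 3 'a': at 4
pos 4 'd': at 1 (via fail)  ** P0@[4:4]
pos 5 'd': at 1 (via fail)  ** P0@[5:5]
pos 6 'b': at 2
pos 7 'd': at 3  ** P0@[7:7],P1@[5:7]
pos 8 'd': at 1 (via fail)  ** P0@[8:8]
pos 9 'b': at 2
pos 10 'b': at 8 (via fail)  ** P3@[9:10]
pos 11 'b': at 8 (via fail)  ** P3@[10:11]
pos 12 'a': at 4 (via fail)
pos 13 'b': at 5
pos 14 'b': at 6  ** P2@[12:14],P3@[13:14]
pos 15 'b': at 8 (via fail)  ** P3@[14:15]
pos 16 'd': at 1 (via fail)  ** P0@[16:16]
pos 17 'b': at 2
pos 18 'd': at 3  ** P0@[18:18],P1@[16:18]
pos 19 'b': at 2 (via fail)
pos 20 'a': at 4 (via fail)
pos 21 'b': at 5
pos 22 'b': at 6  ** P2@[20:22],P3@[21:22]
pos 23 'b': at 8 (via fail)  ** P3@[22:23]
pos 24 'b': at 8 (via fail)  ** P3@[23:24]
pos 25 'd': at 1 (via fail)  ** P0@[25:25]
pos 26 'd': at 1 (via fail)  ** P0@[26:26]
pos 27 'a': at 4 (via fail)
pos 28 'b': at 5
pos 29 'b': at 6  ** P2@[27:29],P3@[28:29]
pos 30 'c': at 0 (via fail)
pos 31 'd': at 1  ** P0@[31:31]
pos 32 'b': at 2
pos 33 'd': at 3  ** P0@[33:33],P1@[31:33]
pos 34 'a': at 4 (via fail)
pos 35 'd': at 1 (via fail)  ** P0@[35:35]
pos 36 'b': at 2
pos 37 'b': at 8 (via fail)  ** P3@[36:37]
pos 38 'a': at 4 (via fail)
pos 39 'd': at 1 (via fail)  ** P0@[39:39]
pos 40 'b': at 2

Matches: [[4,0],[5,0],[7,0],[7,1],[8,0],[10,3],[11,3],[14,2],[14,3],[15,3],[16,0],[18,0],[18,1],[22,2],[22,3],[23,3],[24,3],[25,0],[26,0],[29,2],[29,3],[31,0],[33,0],[33,1],[35,0],[37,3],[39,0]]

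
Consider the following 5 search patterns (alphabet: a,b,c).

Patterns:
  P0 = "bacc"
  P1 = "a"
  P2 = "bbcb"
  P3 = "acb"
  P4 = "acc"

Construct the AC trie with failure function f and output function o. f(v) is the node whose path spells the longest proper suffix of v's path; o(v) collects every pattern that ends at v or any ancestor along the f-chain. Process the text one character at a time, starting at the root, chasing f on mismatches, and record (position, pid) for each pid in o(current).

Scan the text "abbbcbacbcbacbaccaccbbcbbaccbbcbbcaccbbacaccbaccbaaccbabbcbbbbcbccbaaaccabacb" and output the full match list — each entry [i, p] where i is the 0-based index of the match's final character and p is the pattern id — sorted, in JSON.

Construct AC machine:
Trie (insert patterns):
  0='ε' goto a→5 b→1
  1='b' goto a→2 b→6
  2='ba' goto c→3
  3='bac' goto c→4
  4='bacc' goto ·  [P0 ends]
  5='a' goto c→9  [P1 ends]
  6='bb' goto c→7
  7='bbc' goto b→8
  8='bbcb' goto ·  [P2 ends]
  9='ac' goto b→10 c→11
  10='acb' goto ·  [P3 ends]
  11='acc' goto ·  [P4 ends]

Failure links (BFS by depth):
  fail(1) 'b': from fail(0)=0 chase 'b': 0 ⇒ 0;  out=∅∪out(0)=∅
  fail(5) 'a': from fail(0)=0 chase 'a': 0 ⇒ 0;  out={1}∪out(0)={1}
  fail(2) 'ba': from fail(1)=0 chase 'a': 0 ⇒ 5;  out=∅∪out(5)={1}
  fail(6) 'bb': from fail(1)=0 chase 'b': 0 ⇒ 1;  out=∅∪out(1)=∅
  fail(9) 'ac': from fail(5)=0 chase 'c': 0 ⇒ 0;  out=∅∪out(0)=∅
  fail(3) 'bac': from fail(2)=5 chase 'c': 5 ⇒ 9;  out=∅∪out(9)=∅
  fail(7) 'bbc': from fail(6)=1 chase 'c': 1→0 ⇒ 0;  out=∅∪out(0)=∅
  fail(10) 'acb': from fail(9)=0 chase 'b': 0 ⇒ 1;  out={3}∪out(1)={3}
  fail(11) 'acc': from fail(9)=0 chase 'c': 0 ⇒ 0;  out={4}∪out(0)={4}
  fail(4) 'bacc': from fail(3)=9 chase 'c': 9 ⇒ 11;  out={0}∪out(11)={0,4}
  fail(8) 'bbcb': from fail(7)=0 chase 'b': 0 ⇒ 1;  out={2}∪out(1)={2}

Scan:
pos 0 'a': at 5  ** P1@[0:0]
pos 1 'b': at 1 (fail-walked)
pos 2 'b': at 6
pos 3 'b': at 6 (fail-walked)
pos 4 'c': at 7
pos 5 'b': at 8  ** P2@[2:5]
pos 6 'a': at 2 (fail-walked)  ** P1@[6:6]
pos 7 'c': at 3
pos 8 'b': at 10 (fail-walked)  ** P3@[6:8]
pos 9 'c': at 0 (fail-walked)
pos 10 'b': at 1
pos 11 'a': at 2  ** P1@[11:11]
pos 12 'c': at 3
pos 13 'b': at 10 (fail-walked)  ** P3@[11:13]
pos 14 'a': at 2 (fail-walked)  ** P1@[14:14]
pos 15 'c': at 3
pos 16 'c': at 4  ** P0@[13:16],P4@[14:16]
pos 17 'a': at 5 (fail-walked)  ** P1@[17:17]
pos 18 'c': at 9
pos 19 'c': at 11  ** P4@[17:19]
pos 20 'b': at 1 (fail-walked)
pos 21 'b': at 6
pos 22 'c': at 7
pos 23 'b': at 8  ** P2@[20:23]
pos 24 'b': at 6 (fail-walked)
pos 25 'a': at 2 (fail-walked)  ** P1@[25:25]
pos 26 'c': at 3
pos 27 'c': at 4  ** P0@[24:27],P4@[25:27]
pos 28 'b': at 1 (fail-walked)
pos 29 'b': at 6
pos 30 'c': at 7
pos 31 'b': at 8  ** P2@[28:31]
pos 32 'b': at 6 (fail-walked)
pos 33 'c': at 7
pos 34 'a': at 5 (fail-walked)  ** P1@[34:34]
pos 35 'c': at 9
pos 36 'c': at 11  ** P4@[34:36]
pos 37 'b': at 1 (fail-walked)
pos 38 'b': at 6
pos 39 'a': at 2 (fail-walked)  ** P1@[39:39]
pos 40 'c': at 3
pos 41 'a': at 5 (fail-walked)  ** P1@[41:41]
pos 42 'c': at 9
pos 43 'c': at 11  ** P4@[41:43]
pos 44 'b': at 1 (fail-walked)
pos 45 'a': at 2  ** P1@[45:45]
pos 46 'c': at 3
pos 47 'c': at 4  ** P0@[44:47],P4@[45:47]
pos 48 'b': at 1 (fail-walked)
pos 49 'a': at 2  ** P1@[49:49]
pos 50 'a': at 5 (fail-walked)  ** P1@[50:50]
pos 51 'c': at 9
pos 52 'c': at 11  ** P4@[50:52]
pos 53 'b': at 1 (fail-walked)
pos 54 'a': at 2  ** P1@[54:54]
pos 55 'b': at 1 (fail-walked)
pos 56 'b': at 6
pos 57 'c': at 7
pos 58 'b': at 8  ** P2@[55:58]
pos 59 'b': at 6 (fail-walked)
pos 60 'b': at 6 (fail-walked)
pos 61 'b': at 6 (fail-walked)
pos 62 'c': at 7
pos 63 'b': at 8  ** P2@[60:63]
pos 64 'c': at 0 (fail-walked)
pos 65 'c': at 0
pos 66 'b': at 1
pos 67 'a': at 2  ** P1@[67:67]
pos 68 'a': at 5 (fail-walked)  ** P1@[68:68]
pos 69 'a': at 5 (fail-walked)  ** P1@[69:69]
pos 70 'c': at 9
pos 71 'c': at 11  ** P4@[69:71]
pos 72 'a': at 5 (fail-walked)  ** P1@[72:72]
pos 73 'b': at 1 (fail-walked)
pos 74 'a': at 2  ** P1@[74:74]
pos 75 'c': at 3
pos 76 'b': at 10 (fail-walked)  ** P3@[74:76]

Result: [[0,1],[5,2],[6,1],[8,3],[11,1],[13,3],[14,1],[16,0],[16,4],[17,1],[19,4],[23,2],[25,1],[27,0],[27,4],[31,2],[34,1],[36,4],[39,1],[41,1],[43,4],[45,1],[47,0],[47,4],[49,1],[50,1],[52,4],[54,1],[58,2],[63,2],[67,1],[68,1],[69,1],[71,4],[72,1],[74,1],[76,3]]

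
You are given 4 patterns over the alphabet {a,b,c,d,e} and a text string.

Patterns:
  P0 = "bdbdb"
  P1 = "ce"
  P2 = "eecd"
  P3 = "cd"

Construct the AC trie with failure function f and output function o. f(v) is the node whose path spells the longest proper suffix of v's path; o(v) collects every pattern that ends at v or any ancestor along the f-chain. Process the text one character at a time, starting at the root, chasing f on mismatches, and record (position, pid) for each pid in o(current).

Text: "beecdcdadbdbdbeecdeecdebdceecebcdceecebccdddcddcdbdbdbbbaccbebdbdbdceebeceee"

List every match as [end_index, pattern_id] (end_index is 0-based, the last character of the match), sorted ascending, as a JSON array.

Build:
Trie (insert patterns):
  0='ε' goto b→1 c→6 e→8
  1='b' goto d→2
  2='bd' goto b→3
  3='bdb' goto d→4
  4='bdbd' goto b→5
  5='bdbdb' goto ·  [P0 ends]
  6='c' goto d→12 e→7
  7='ce' goto ·  [P1 ends]
  8='e' goto e→9
  9='ee' goto c→10
  10='eec' goto d→11
  11='eecd' goto ·  [P2 ends]
  12='cd' goto ·  [P3 ends]

BFS fail/out derivation:
  n1('b'): parent n0 fail=0; on 'b' 0 → fail=0;  out ∅∪∅=∅
  n6('c'): parent n0 fail=0; on 'c' 0 → fail=0;  out ∅∪∅=∅
  n8('e'): parent n0 fail=0; on 'e' 0 → fail=0;  out ∅∪∅=∅
  n2('bd'): parent n1 fail=0; on 'd' 0 → fail=0;  out ∅∪∅=∅
  n7('ce'): parent n6 fail=0; on 'e' 0 → fail=8;  out {1}∪∅={1}
  n9('ee'): parent n8 fail=0; on 'e' 0 → fail=8;  out ∅∪∅=∅
  n12('cd'): parent n6 fail=0; on 'd' 0 → fail=0;  out {3}∪∅={3}
  n3('bdb'): parent n2 fail=0; on 'b' 0 → fail=1;  out ∅∪∅=∅
  n10('eec'): parent n9 fail=8; on 'c' 8→0 → fail=6;  out ∅∪∅=∅
  n4('bdbd'): parent n3 fail=1; on 'd' 1 → fail=2;  out ∅∪∅=∅
  n11('eecd'): parent n10 fail=6; on 'd' 6 → fail=12;  out {2}∪{3}={2,3}
  n5('bdbdb'): parent n4 fail=2; on 'b' 2 → fail=3;  out {0}∪∅={0}

Run:
[0] read 'b'  n0⇒n1
[1] read 'e'  n1⇒n8 (fail-walked)
[2] read 'e'  n8⇒n9
[3] read 'c'  n9⇒n10
[4] read 'd'  n10⇒n11  → match P2@[1:4],P3@[3:4]
[5] read 'c'  n11⇒n6 (fail-walked)
[6] read 'd'  n6⇒n12  → match P3@[5:6]
[7] read 'a'  n12⇒n0 (fail-walked)
[8] read 'd'  n0⇒n0
[9] read 'b'  n0⇒n1
[10] read 'd'  n1⇒n2
[11] read 'b'  n2⇒n3
[12] read 'd'  n3⇒n4
[13] read 'b'  n4⇒n5  → match P0@[9:13]
[14] read 'e'  n5⇒n8 (fail-walked)
[15] read 'e'  n8⇒n9
[16] read 'c'  n9⇒n10
[17] read 'd'  n10⇒n11  → match P2@[14:17],P3@[16:17]
[18] read 'e'  n11⇒n8 (fail-walked)
[19] read 'e'  n8⇒n9
[20] read 'c'  n9⇒n10
[21] read 'd'  n10⇒n11  → match P2@[18:21],P3@[20:21]
[22] read 'e'  n11⇒n8 (fail-walked)
[23] read 'b'  n8⇒n1 (fail-walked)
[24] read 'd'  n1⇒n2
[25] read 'c'  n2⇒n6 (fail-walked)
[26] read 'e'  n6⇒n7  → match P1@[25:26]
[27] read 'e'  n7⇒n9 (fail-walked)
[28] read 'c'  n9⇒n10
[29] read 'e'  n10⇒n7 (fail-walked)  → match P1@[28:29]
[30] read 'b'  n7⇒n1 (fail-walked)
[31] read 'c'  n1⇒n6 (fail-walked)
[32] read 'd'  n6⇒n12  → match P3@[31:32]
[33] read 'c'  n12⇒n6 (fail-walked)
[34] read 'e'  n6⇒n7  → match P1@[33:34]
[35] read 'e'  n7⇒n9 (fail-walked)
[36] read 'c'  n9⇒n10
[37] read 'e'  n10⇒n7 (fail-walked)  → match P1@[36:37]
[38] read 'b'  n7⇒n1 (fail-walked)
[39] read 'c'  n1⇒n6 (fail-walked)
[40] read 'c'  n6⇒n6 (fail-walked)
[41] read 'd'  n6⇒n12  → match P3@[40:41]
[42] read 'd'  n12⇒n0 (fail-walked)
[43] read 'd'  n0⇒n0
[44] read 'c'  n0⇒n6
[45] read 'd'  n6⇒n12  → match P3@[44:45]
[46] read 'd'  n12⇒n0 (fail-walked)
[47] read 'c'  n0⇒n6
[48] read 'd'  n6⇒n12  → match P3@[47:48]
[49] read 'b'  n12⇒n1 (fail-walked)
[50] read 'd'  n1⇒n2
[51] read 'b'  n2⇒n3
[52] read 'd'  n3⇒n4
[53] read 'b'  n4⇒n5  → match P0@[49:53]
[54] read 'b'  n5⇒n1 (fail-walked)
[55] read 'b'  n1⇒n1 (fail-walked)
[56] read 'a'  n1⇒n0 (fail-walked)
[57] read 'c'  n0⇒n6
[58] read 'c'  n6⇒n6 (fail-walked)
[59] read 'b'  n6⇒n1 (fail-walked)
[60] read 'e'  n1⇒n8 (fail-walked)
[61] read 'b'  n8⇒n1 (fail-walked)
[62] read 'd'  n1⇒n2
[63] read 'b'  n2⇒n3
[64] read 'd'  n3⇒n4
[65] read 'b'  n4⇒n5  → match P0@[61:65]
[66] read 'd'  n5⇒n4 (fail-walked)
[67] read 'c'  n4⇒n6 (fail-walked)
[68] read 'e'  n6⇒n7  → match P1@[67:68]
[69] read 'e'  n7⇒n9 (fail-walked)
[70] read 'b'  n9⇒n1 (fail-walked)
[71] read 'e'  n1⇒n8 (fail-walked)
[72] read 'c'  n8⇒n6 (fail-walked)
[73] read 'e'  n6⇒n7  → match P1@[72:73]
[74] read 'e'  n7⇒n9 (fail-walked)
[75] read 'e'  n9⇒n9 (fail-walked)

All matches (sorted): [[4,2],[4,3],[6,3],[13,0],[17,2],[17,3],[21,2],[21,3],[26,1],[29,1],[32,3],[34,1],[37,1],[41,3],[45,3],[48,3],[53,0],[65,0],[68,1],[73,1]]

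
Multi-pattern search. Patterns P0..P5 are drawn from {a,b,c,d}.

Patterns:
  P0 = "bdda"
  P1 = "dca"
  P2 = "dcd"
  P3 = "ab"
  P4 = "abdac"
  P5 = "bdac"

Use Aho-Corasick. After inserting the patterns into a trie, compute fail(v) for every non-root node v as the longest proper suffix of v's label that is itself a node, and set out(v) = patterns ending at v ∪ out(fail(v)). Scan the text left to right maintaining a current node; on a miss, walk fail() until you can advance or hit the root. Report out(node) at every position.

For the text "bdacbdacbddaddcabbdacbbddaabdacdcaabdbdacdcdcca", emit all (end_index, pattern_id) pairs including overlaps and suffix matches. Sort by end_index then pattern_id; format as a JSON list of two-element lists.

Construct AC machine:
Trie nodes:
  n0 'ε': a→9 b→1 d→5
  n1 'b': d→2
  n2 'bd': a→14 d→3
  n3 'bdd': a→4
  n4 'bdda': ·  [P0 ends]
  n5 'd': c→6
  n6 'dc': a→7 d→8
  n7 'dca': ·  [P1 ends]
  n8 'dcd': ·  [P2 ends]
  n9 'a': b→10
  n10 'ab': d→11  [P3 ends]
  n11 'abd': a→12
  n12 'abda': c→13
  n13 'abdac': ·  [P4 ends]
  n14 'bda': c→15
  n15 'bdac': ·  [P5 ends]

Failure links (BFS by depth):
  n1('b'): parent n0 fail=0; on 'b' 0 → fail=0;  out ∅∪∅=∅
  n5('d'): parent n0 fail=0; on 'd' 0 → fail=0;  out ∅∪∅=∅
  n9('a'): parent n0 fail=0; on 'a' 0 → fail=0;  out ∅∪∅=∅
  n2('bd'): parent n1 fail=0; on 'd' 0 → fail=5;  out ∅∪∅=∅
  n6('dc'): parent n5 fail=0; on 'c' 0 → fail=0;  out ∅∪∅=∅
  n10('ab'): parent n9 fail=0; on 'b' 0 → fail=1;  out {3}∪∅={3}
  n3('bdd'): parent n2 fail=5; on 'd' 5→0 → fail=5;  out ∅∪∅=∅
  n7('dca'): parent n6 fail=0; on 'a' 0 → fail=9;  out {1}∪∅={1}
  n8('dcd'): parent n6 fail=0; on 'd' 0 → fail=5;  out {2}∪∅={2}
  n11('abd'): parent n10 fail=1; on 'd' 1 → fail=2;  out ∅∪∅=∅
  n14('bda'): parent n2 fail=5; on 'a' 5→0 → fail=9;  out ∅∪∅=∅
  n4('bdda'): parent n3 fail=5; on 'a' 5→0 → fail=9;  out {0}∪∅={0}
  n12('abda'): parent n11 fail=2; on 'a' 2 → fail=14;  out ∅∪∅=∅
  n15('bdac'): parent n14 fail=9; on 'c' 9→0 → fail=0;  out {5}∪∅={5}
  n13('abdac'): parent n12 fail=14; on 'c' 14 → fail=15;  out {4}∪{5}={4,5}

Scan:
pos 0 'b': at 1
pos 1 'd': at 2
pos 2 'a': at 14
pos 3 'c': at 15  emit P5@[0:3]
pos 4 'b': at 1 (fail-walked)
pos 5 'd': at 2
pos 6 'a': at 14
pos 7 'c': at 15  emit P5@[4:7]
pos 8 'b': at 1 (fail-walked)
pos 9 'd': at 2
pos 10 'd': at 3
pos 11 'a': at 4  emit P0@[8:11]
pos 12 'd': at 5 (fail-walked)
pos 13 'd': at 5 (fail-walked)
pos 14 'c': at 6
pos 15 'a': at 7  emit P1@[13:15]
pos 16 'b': at 10 (fail-walked)  emit P3@[15:16]
pos 17 'b': at 1 (fail-walked)
pos 18 'd': at 2
pos 19 'a': at 14
pos 20 'c': at 15  emit P5@[17:20]
pos 21 'b': at 1 (fail-walked)
pos 22 'b': at 1 (fail-walked)
pos 23 'd': at 2
pos 24 'd': at 3
pos 25 'a': at 4  emit P0@[22:25]
pos 26 'a': at 9 (fail-walked)
pos 27 'b': at 10  emit P3@[26:27]
pos 28 'd': at 11
pos 29 'a': at 12
pos 30 'c': at 13  emit P4@[26:30],P5@[27:30]
pos 31 'd': at 5 (fail-walked)
pos 32 'c': at 6
pos 33 'a': at 7  emit P1@[31:33]
pos 34 'a': at 9 (fail-walked)
pos 35 'b': at 10  emit P3@[34:35]
pos 36 'd': at 11
pos 37 'b': at 1 (fail-walked)
pos 38 'd': at 2
pos 39 'a': at 14
pos 40 'c': at 15  emit P5@[37:40]
pos 41 'd': at 5 (fail-walked)
pos 42 'c': at 6
pos 43 'd': at 8  emit P2@[41:43]
pos 44 'c': at 6 (fail-walked)
pos 45 'c': at 0 (fail-walked)
pos 46 'a': at 9

Matches: [[3,5],[7,5],[11,0],[15,1],[16,3],[20,5],[25,0],[27,3],[30,4],[30,5],[33,1],[35,3],[40,5],[43,2]]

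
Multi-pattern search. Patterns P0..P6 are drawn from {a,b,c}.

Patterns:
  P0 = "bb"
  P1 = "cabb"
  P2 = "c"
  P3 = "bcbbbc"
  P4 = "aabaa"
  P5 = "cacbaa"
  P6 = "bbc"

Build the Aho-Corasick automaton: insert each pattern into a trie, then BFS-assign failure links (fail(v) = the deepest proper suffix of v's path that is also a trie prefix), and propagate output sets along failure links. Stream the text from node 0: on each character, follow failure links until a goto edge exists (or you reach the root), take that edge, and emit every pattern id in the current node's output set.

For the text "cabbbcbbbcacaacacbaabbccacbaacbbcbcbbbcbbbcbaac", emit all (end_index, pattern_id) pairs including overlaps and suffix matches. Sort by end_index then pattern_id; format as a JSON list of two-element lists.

Build:
Trie nodes:
  0='ε' goto a→12 b→1 c→3
  1='b' goto b→2 c→7
  2='bb' goto c→21  ←P0
  3='c' goto a→4  ←P2
  4='ca' goto b→5 c→17
  5='cab' goto b→6
  6='cabb' goto ·  ←P1
  7='bc' goto b→8
  8='bcb' goto b→9
  9='bcbb' goto b→10
  10='bcbbb' goto c→11
  11='bcbbbc' goto ·  ←P3
  12='a' goto a→13
  13='aa' goto b→14
  14='aab' goto a→15
  15='aaba' goto a→16
  16='aabaa' goto ·  ←P4
  17='cac' goto b→18
  18='cacb' goto a→19
  19='cacba' goto a→20
  20='cacbaa' goto ·  ←P5
  21='bbc' goto ·  ←P6

BFS fail/out derivation:
  n1('b'): parent n0 fail=0; on 'b' 0 → fail=0;  out ∅∪∅=∅
  n3('c'): parent n0 fail=0; on 'c' 0 → fail=0;  out {2}∪∅={2}
  n12('a'): parent n0 fail=0; on 'a' 0 → fail=0;  out ∅∪∅=∅
  n2('bb'): parent n1 fail=0; on 'b' 0 → fail=1;  out {0}∪∅={0}
  n4('ca'): parent n3 fail=0; on 'a' 0 → fail=12;  out ∅∪∅=∅
  n7('bc'): parent n1 fail=0; on 'c' 0 → fail=3;  out ∅∪{2}={2}
  n13('aa'): parent n12 fail=0; on 'a' 0 → fail=12;  out ∅∪∅=∅
  n5('cab'): parent n4 fail=12; on 'b' 12→0 → fail=1;  out ∅∪∅=∅
  n8('bcb'): parent n7 fail=3; on 'b' 3→0 → fail=1;  out ∅∪∅=∅
  n14('aab'): parent n13 fail=12; on 'b' 12→0 → fail=1;  out ∅∪∅=∅
  n17('cac'): parent n4 fail=12; on 'c' 12→0 → fail=3;  out ∅∪{2}={2}
  n21('bbc'): parent n2 fail=1; on 'c' 1 → fail=7;  out {6}∪{2}={2,6}
  n6('cabb'): parent n5 fail=1; on 'b' 1 → fail=2;  out {1}∪{0}={0,1}
  n9('bcbb'): parent n8 fail=1; on 'b' 1 → fail=2;  out ∅∪{0}={0}
  n15('aaba'): parent n14 fail=1; on 'a' 1→0 → fail=12;  out ∅∪∅=∅
  n18('cacb'): parent n17 fail=3; on 'b' 3→0 → fail=1;  out ∅∪∅=∅
  n10('bcbbb'): parent n9 fail=2; on 'b' 2→1 → fail=2;  out ∅∪{0}={0}
  n16('aabaa'): parent n15 fail=12; on 'a' 12 → fail=13;  out {4}∪∅={4}
  n19('cacba'): parent n18 fail=1; on 'a' 1→0 → fail=12;  out ∅∪∅=∅
  n11('bcbbbc'): parent n10 fail=2; on 'c' 2 → fail=21;  out {3}∪{2,6}={2,3,6}
  n20('cacbaa'): parent n19 fail=12; on 'a' 12 → fail=13;  out {5}∪∅={5}

Text stream:
i=0 'c': node 0→3  → match P2@[0:0]
i=1 'a': node 3→4
i=2 'b': node 4→5
i=3 'b': node 5→6  → match P0@[2:3],P1@[0:3]
i=4 'b': node 6→2 ·f  → match P0@[3:4]
i=5 'c': node 2→21  → match P2@[5:5],P6@[3:5]
i=6 'b': node 21→8 ·f
i=7 'b': node 8→9  → match P0@[6:7]
i=8 'b': node 9→10  → match P0@[7:8]
i=9 'c': node 10→11  → match P2@[9:9],P3@[4:9],P6@[7:9]
i=10 'a': node 11→4 ·f
i=11 'c': node 4→17  → match P2@[11:11]
i=12 'a': node 17→4 ·f
i=13 'a': node 4→13 ·f
i=14 'c': node 13→3 ·f  → match P2@[14:14]
i=15 'a': node 3→4
i=16 'c': node 4→17  → match P2@[16:16]
i=17 'b': node 17→18
i=18 'a': node 18→19
i=19 'a': node 19→20  → match P5@[14:19]
i=20 'b': node 20→14 ·f
i=21 'b': node 14→2 ·f  → match P0@[20:21]
i=22 'c': node 2→21  → match P2@[22:22],P6@[20:22]
i=23 'c': node 21→3 ·f  → match P2@[23:23]
i=24 'a': node 3→4
i=25 'c': node 4→17  → match P2@[25:25]
i=26 'b': node 17→18
i=27 'a': node 18→19
i=28 'a': node 19→20  → match P5@[23:28]
i=29 'c': node 20→3 ·f  → match P2@[29:29]
i=30 'b': node 3→1 ·f
i=31 'b': node 1→2  → match P0@[30:31]
i=32 'c': node 2→21  → match P2@[32:32],P6@[30:32]
i=33 'b': node 21→8 ·f
i=34 'c': node 8→7 ·f  → match P2@[34:34]
i=35 'b': node 7→8
i=36 'b': node 8→9  → match P0@[35:36]
i=37 'b': node 9→10  → match P0@[36:37]
i=38 'c': node 10→11  → match P2@[38:38],P3@[33:38],P6@[36:38]
i=39 'b': node 11→8 ·f
i=40 'b': node 8→9  → match P0@[39:40]
i=41 'b': node 9→10  → match P0@[40:41]
i=42 'c': node 10→11  → match P2@[42:42],P3@[37:42],P6@[40:42]
i=43 'b': node 11→8 ·f
i=44 'a': node 8→12 ·f
i=45 'a': node 12→13
i=46 'c': node 13→3 ·f  → match P2@[46:46]

Matches: [[0,2],[3,0],[3,1],[4,0],[5,2],[5,6],[7,0],[8,0],[9,2],[9,3],[9,6],[11,2],[14,2],[16,2],[19,5],[21,0],[22,2],[22,6],[23,2],[25,2],[28,5],[29,2],[31,0],[32,2],[32,6],[34,2],[36,0],[37,0],[38,2],[38,3],[38,6],[40,0],[41,0],[42,2],[42,3],[42,6],[46,2]]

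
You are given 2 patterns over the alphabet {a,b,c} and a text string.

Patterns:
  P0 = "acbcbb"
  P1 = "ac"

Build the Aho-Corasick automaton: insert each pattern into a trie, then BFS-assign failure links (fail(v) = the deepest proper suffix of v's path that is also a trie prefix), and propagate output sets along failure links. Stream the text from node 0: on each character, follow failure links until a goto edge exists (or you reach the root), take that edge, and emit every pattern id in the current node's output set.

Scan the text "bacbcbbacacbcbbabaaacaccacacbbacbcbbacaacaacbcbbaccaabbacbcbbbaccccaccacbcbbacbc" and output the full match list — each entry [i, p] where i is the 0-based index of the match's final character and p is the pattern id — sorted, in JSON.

Build:
Trie nodes:
  n0 'ε': a→1
  n1 'a': c→2
  n2 'ac': b→3  [P1 ends]
  n3 'acb': c→4
  n4 'acbc': b→5
  n5 'acbcb': b→6
  n6 'acbcbb': ·  [P0 ends]

BFS fail/out derivation:
  fail(1) 'a': from fail(0)=0 chase 'a': 0 ⇒ 0;  out=∅∪out(0)=∅
  fail(2) 'ac': from fail(1)=0 chase 'c': 0 ⇒ 0;  out={1}∪out(0)={1}
  fail(3) 'acb': from fail(2)=0 chase 'b': 0 ⇒ 0;  out=∅∪out(0)=∅
  fail(4) 'acbc': from fail(3)=0 chase 'c': 0 ⇒ 0;  out=∅∪out(0)=∅
  fail(5) 'acbcb': from fail(4)=0 chase 'b': 0 ⇒ 0;  out=∅∪out(0)=∅
  fail(6) 'acbcbb': from fail(5)=0 chase 'b': 0 ⇒ 0;  out={0}∪out(0)={0}

Run:
pos 0 'b': at 0
pos 1 'a': at 1
pos 2 'c': at 2  ** P1@[1:2]
pos 3 'b': at 3
pos 4 'c': at 4
pos 5 'b': at 5
pos 6 'b': at 6  ** P0@[1:6]
pos 7 'a': at 1 ·f
pos 8 'c': at 2  ** P1@[7:8]
pos 9 'a': at 1 ·f
pos 10 'c': at 2  ** P1@[9:10]
pos 11 'b': at 3
pos 12 'c': at 4
pos 13 'b': at 5
pos 14 'b': at 6  ** P0@[9:14]
pos 15 'a': at 1 ·f
pos 16 'b': at 0 ·f
pos 17 'a': at 1
pos 18 'a': at 1 ·f
pos 19 'a': at 1 ·f
pos 20 'c': at 2  ** P1@[19:20]
pos 21 'a': at 1 ·f
pos 22 'c': at 2  ** P1@[21:22]
pos 23 'c': at 0 ·f
pos 24 'a': at 1
pos 25 'c': at 2  ** P1@[24:25]
pos 26 'a': at 1 ·f
pos 27 'c': at 2  ** P1@[26:27]
pos 28 'b': at 3
pos 29 'b': at 0 ·f
pos 30 'a': at 1
pos 31 'c': at 2  ** P1@[30:31]
pos 32 'b': at 3
pos 33 'c': at 4
pos 34 'b': at 5
pos 35 'b': at 6  ** P0@[30:35]
pos 36 'a': at 1 ·f
pos 37 'c': at 2  ** P1@[36:37]
pos 38 'a': at 1 ·f
pos 39 'a': at 1 ·f
pos 40 'c': at 2  ** P1@[39:40]
pos 41 'a': at 1 ·f
pos 42 'a': at 1 ·f
pos 43 'c': at 2  ** P1@[42:43]
pos 44 'b': at 3
pos 45 'c': at 4
pos 46 'b': at 5
pos 47 'b': at 6  ** P0@[42:47]
pos 48 'a': at 1 ·f
pos 49 'c': at 2  ** P1@[48:49]
pos 50 'c': at 0 ·f
pos 51 'a': at 1
pos 52 'a': at 1 ·f
pos 53 'b': at 0 ·f
pos 54 'b': at 0
pos 55 'a': at 1
pos 56 'c': at 2  ** P1@[55:56]
pos 57 'b': at 3
pos 58 'c': at 4
pos 59 'b': at 5
pos 60 'b': at 6  ** P0@[55:60]
pos 61 'b': at 0 ·f
pos 62 'a': at 1
pos 63 'c': at 2  ** P1@[62:63]
pos 64 'c': at 0 ·f
pos 65 'c': at 0
pos 66 'c': at 0
pos 67 'a': at 1
pos 68 'c': at 2  ** P1@[67:68]
pos 69 'c': at 0 ·f
pos 70 'a': at 1
pos 71 'c': at 2  ** P1@[70:71]
pos 72 'b': at 3
pos 73 'c': at 4
pos 74 'b': at 5
pos 75 'b': at 6  ** P0@[70:75]
pos 76 'a': at 1 ·f
pos 77 'c': at 2  ** P1@[76:77]
pos 78 'b': at 3
pos 79 'c': at 4

Matches: [[2,1],[6,0],[8,1],[10,1],[14,0],[20,1],[22,1],[25,1],[27,1],[31,1],[35,0],[37,1],[40,1],[43,1],[47,0],[49,1],[56,1],[60,0],[63,1],[68,1],[71,1],[75,0],[77,1]]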